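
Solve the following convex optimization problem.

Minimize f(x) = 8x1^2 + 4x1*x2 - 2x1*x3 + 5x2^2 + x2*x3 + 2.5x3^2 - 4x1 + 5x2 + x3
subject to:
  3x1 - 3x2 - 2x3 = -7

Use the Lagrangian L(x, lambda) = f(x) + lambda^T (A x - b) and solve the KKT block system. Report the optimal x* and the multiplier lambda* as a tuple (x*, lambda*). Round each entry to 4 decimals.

Form the Lagrangian:
  L(x, lambda) = (1/2) x^T Q x + c^T x + lambda^T (A x - b)
Stationarity (grad_x L = 0): Q x + c + A^T lambda = 0.
Primal feasibility: A x = b.

This gives the KKT block system:
  [ Q   A^T ] [ x     ]   [-c ]
  [ A    0  ] [ lambda ] = [ b ]

Solving the linear system:
  x*      = (-0.6647, 0.9546, 1.071)
  lambda* = (4.3195)
  f(x*)   = 19.3698

x* = (-0.6647, 0.9546, 1.071), lambda* = (4.3195)


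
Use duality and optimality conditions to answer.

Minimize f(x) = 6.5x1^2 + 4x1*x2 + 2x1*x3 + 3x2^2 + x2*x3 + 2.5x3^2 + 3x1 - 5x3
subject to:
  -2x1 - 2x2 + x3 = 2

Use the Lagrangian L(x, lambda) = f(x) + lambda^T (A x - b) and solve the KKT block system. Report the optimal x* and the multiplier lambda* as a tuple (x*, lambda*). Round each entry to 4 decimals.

Form the Lagrangian:
  L(x, lambda) = (1/2) x^T Q x + c^T x + lambda^T (A x - b)
Stationarity (grad_x L = 0): Q x + c + A^T lambda = 0.
Primal feasibility: A x = b.

This gives the KKT block system:
  [ Q   A^T ] [ x     ]   [-c ]
  [ A    0  ] [ lambda ] = [ b ]

Solving the linear system:
  x*      = (-0.4545, 0.0545, 1.2)
  lambda* = (-0.1455)
  f(x*)   = -3.5364

x* = (-0.4545, 0.0545, 1.2), lambda* = (-0.1455)


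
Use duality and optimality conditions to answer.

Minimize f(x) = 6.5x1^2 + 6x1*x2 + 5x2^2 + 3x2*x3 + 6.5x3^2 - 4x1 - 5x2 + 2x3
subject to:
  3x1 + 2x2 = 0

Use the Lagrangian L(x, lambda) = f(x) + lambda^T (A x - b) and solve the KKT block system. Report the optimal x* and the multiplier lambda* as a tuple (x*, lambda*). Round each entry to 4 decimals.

Form the Lagrangian:
  L(x, lambda) = (1/2) x^T Q x + c^T x + lambda^T (A x - b)
Stationarity (grad_x L = 0): Q x + c + A^T lambda = 0.
Primal feasibility: A x = b.

This gives the KKT block system:
  [ Q   A^T ] [ x     ]   [-c ]
  [ A    0  ] [ lambda ] = [ b ]

Solving the linear system:
  x*      = (-0.263, 0.3945, -0.2449)
  lambda* = (1.684)
  f(x*)   = -0.7051

x* = (-0.263, 0.3945, -0.2449), lambda* = (1.684)


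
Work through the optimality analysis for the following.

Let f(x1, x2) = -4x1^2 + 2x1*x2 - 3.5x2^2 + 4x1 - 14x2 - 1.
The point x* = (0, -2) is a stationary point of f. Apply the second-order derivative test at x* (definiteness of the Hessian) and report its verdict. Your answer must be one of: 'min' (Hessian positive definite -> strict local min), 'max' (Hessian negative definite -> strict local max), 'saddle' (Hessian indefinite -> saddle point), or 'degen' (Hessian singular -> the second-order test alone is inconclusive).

Compute the Hessian H = grad^2 f:
  H = [[-8, 2], [2, -7]]
Verify stationarity: grad f(x*) = H x* + g = (0, 0).
Eigenvalues of H: -9.5616, -5.4384.
Both eigenvalues < 0, so H is negative definite -> x* is a strict local max.

max


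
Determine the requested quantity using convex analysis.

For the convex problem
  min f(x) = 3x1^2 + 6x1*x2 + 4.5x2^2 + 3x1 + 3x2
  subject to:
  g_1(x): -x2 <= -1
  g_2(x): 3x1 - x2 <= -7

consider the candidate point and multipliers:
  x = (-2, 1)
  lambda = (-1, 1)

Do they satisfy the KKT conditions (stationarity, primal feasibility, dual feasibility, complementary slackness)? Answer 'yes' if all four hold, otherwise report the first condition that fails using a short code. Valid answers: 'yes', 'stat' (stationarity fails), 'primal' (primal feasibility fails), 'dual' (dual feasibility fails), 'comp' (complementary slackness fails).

Gradient of f: grad f(x) = Q x + c = (-3, 0)
Constraint values g_i(x) = a_i^T x - b_i:
  g_1((-2, 1)) = 0
  g_2((-2, 1)) = 0
Stationarity residual: grad f(x) + sum_i lambda_i a_i = (0, 0)
  -> stationarity OK
Primal feasibility (all g_i <= 0): OK
Dual feasibility (all lambda_i >= 0): FAILS
Complementary slackness (lambda_i * g_i(x) = 0 for all i): OK

Verdict: the first failing condition is dual_feasibility -> dual.

dual


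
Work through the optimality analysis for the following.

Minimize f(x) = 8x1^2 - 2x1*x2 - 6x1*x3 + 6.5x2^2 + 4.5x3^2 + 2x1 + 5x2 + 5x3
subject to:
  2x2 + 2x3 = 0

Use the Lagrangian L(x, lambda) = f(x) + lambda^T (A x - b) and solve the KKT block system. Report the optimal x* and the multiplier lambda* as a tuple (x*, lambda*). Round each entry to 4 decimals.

Form the Lagrangian:
  L(x, lambda) = (1/2) x^T Q x + c^T x + lambda^T (A x - b)
Stationarity (grad_x L = 0): Q x + c + A^T lambda = 0.
Primal feasibility: A x = b.

This gives the KKT block system:
  [ Q   A^T ] [ x     ]   [-c ]
  [ A    0  ] [ lambda ] = [ b ]

Solving the linear system:
  x*      = (-0.131, 0.0238, -0.0238)
  lambda* = (-2.7857)
  f(x*)   = -0.131

x* = (-0.131, 0.0238, -0.0238), lambda* = (-2.7857)


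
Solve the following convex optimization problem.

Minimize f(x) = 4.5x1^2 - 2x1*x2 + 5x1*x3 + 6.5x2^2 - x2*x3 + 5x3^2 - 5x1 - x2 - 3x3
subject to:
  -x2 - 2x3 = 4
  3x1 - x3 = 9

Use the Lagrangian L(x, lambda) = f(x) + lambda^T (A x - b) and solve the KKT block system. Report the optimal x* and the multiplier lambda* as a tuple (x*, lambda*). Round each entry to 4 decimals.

Form the Lagrangian:
  L(x, lambda) = (1/2) x^T Q x + c^T x + lambda^T (A x - b)
Stationarity (grad_x L = 0): Q x + c + A^T lambda = 0.
Primal feasibility: A x = b.

This gives the KKT block system:
  [ Q   A^T ] [ x     ]   [-c ]
  [ A    0  ] [ lambda ] = [ b ]

Solving the linear system:
  x*      = (2.3425, -0.0548, -1.9726)
  lambda* = (-4.4247, -2.1096)
  f(x*)   = 15.4726

x* = (2.3425, -0.0548, -1.9726), lambda* = (-4.4247, -2.1096)


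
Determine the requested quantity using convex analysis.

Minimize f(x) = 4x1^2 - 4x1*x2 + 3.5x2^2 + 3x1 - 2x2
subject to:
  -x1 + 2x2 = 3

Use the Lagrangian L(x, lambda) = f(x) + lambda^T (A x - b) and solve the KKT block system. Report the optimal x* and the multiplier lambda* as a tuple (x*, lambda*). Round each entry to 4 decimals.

Form the Lagrangian:
  L(x, lambda) = (1/2) x^T Q x + c^T x + lambda^T (A x - b)
Stationarity (grad_x L = 0): Q x + c + A^T lambda = 0.
Primal feasibility: A x = b.

This gives the KKT block system:
  [ Q   A^T ] [ x     ]   [-c ]
  [ A    0  ] [ lambda ] = [ b ]

Solving the linear system:
  x*      = (-0.2174, 1.3913)
  lambda* = (-4.3043)
  f(x*)   = 4.7391

x* = (-0.2174, 1.3913), lambda* = (-4.3043)


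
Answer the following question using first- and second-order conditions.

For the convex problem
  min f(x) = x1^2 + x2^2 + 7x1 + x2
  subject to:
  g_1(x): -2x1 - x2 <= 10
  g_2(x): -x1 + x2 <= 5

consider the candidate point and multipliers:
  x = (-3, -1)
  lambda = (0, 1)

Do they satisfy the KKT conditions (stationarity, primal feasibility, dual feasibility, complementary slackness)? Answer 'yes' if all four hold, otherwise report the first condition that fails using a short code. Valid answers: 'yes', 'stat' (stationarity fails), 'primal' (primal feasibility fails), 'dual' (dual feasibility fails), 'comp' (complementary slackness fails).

Gradient of f: grad f(x) = Q x + c = (1, -1)
Constraint values g_i(x) = a_i^T x - b_i:
  g_1((-3, -1)) = -3
  g_2((-3, -1)) = -3
Stationarity residual: grad f(x) + sum_i lambda_i a_i = (0, 0)
  -> stationarity OK
Primal feasibility (all g_i <= 0): OK
Dual feasibility (all lambda_i >= 0): OK
Complementary slackness (lambda_i * g_i(x) = 0 for all i): FAILS

Verdict: the first failing condition is complementary_slackness -> comp.

comp


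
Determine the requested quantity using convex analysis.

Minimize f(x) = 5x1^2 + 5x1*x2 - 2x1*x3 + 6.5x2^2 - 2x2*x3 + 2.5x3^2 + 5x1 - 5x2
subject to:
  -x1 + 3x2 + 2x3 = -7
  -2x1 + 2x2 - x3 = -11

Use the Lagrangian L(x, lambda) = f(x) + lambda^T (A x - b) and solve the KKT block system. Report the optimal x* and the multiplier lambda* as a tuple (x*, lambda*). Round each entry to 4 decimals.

Form the Lagrangian:
  L(x, lambda) = (1/2) x^T Q x + c^T x + lambda^T (A x - b)
Stationarity (grad_x L = 0): Q x + c + A^T lambda = 0.
Primal feasibility: A x = b.

This gives the KKT block system:
  [ Q   A^T ] [ x     ]   [-c ]
  [ A    0  ] [ lambda ] = [ b ]

Solving the linear system:
  x*      = (2.7126, -2.2053, 1.1642)
  lambda* = (1.8316, 8.4697)
  f(x*)   = 65.2888

x* = (2.7126, -2.2053, 1.1642), lambda* = (1.8316, 8.4697)


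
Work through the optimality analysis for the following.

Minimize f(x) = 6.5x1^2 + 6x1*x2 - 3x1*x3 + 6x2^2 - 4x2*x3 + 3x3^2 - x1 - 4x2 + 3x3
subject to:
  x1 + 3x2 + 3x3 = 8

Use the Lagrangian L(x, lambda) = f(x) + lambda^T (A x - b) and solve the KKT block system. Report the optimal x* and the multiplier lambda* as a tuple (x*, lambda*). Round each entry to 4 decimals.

Form the Lagrangian:
  L(x, lambda) = (1/2) x^T Q x + c^T x + lambda^T (A x - b)
Stationarity (grad_x L = 0): Q x + c + A^T lambda = 0.
Primal feasibility: A x = b.

This gives the KKT block system:
  [ Q   A^T ] [ x     ]   [-c ]
  [ A    0  ] [ lambda ] = [ b ]

Solving the linear system:
  x*      = (-0.0649, 1.3256, 1.3626)
  lambda* = (-2.0226)
  f(x*)   = 7.5157

x* = (-0.0649, 1.3256, 1.3626), lambda* = (-2.0226)


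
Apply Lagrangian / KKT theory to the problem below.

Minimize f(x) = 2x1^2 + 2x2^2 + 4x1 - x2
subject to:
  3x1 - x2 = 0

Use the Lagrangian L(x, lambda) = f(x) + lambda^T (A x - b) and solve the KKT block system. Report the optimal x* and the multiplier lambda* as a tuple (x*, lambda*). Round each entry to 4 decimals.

Form the Lagrangian:
  L(x, lambda) = (1/2) x^T Q x + c^T x + lambda^T (A x - b)
Stationarity (grad_x L = 0): Q x + c + A^T lambda = 0.
Primal feasibility: A x = b.

This gives the KKT block system:
  [ Q   A^T ] [ x     ]   [-c ]
  [ A    0  ] [ lambda ] = [ b ]

Solving the linear system:
  x*      = (-0.025, -0.075)
  lambda* = (-1.3)
  f(x*)   = -0.0125

x* = (-0.025, -0.075), lambda* = (-1.3)


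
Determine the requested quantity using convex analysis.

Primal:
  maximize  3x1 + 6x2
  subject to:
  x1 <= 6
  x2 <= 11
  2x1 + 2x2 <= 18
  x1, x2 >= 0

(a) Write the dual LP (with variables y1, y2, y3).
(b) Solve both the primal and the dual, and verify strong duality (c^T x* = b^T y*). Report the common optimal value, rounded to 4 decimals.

The standard primal-dual pair for 'max c^T x s.t. A x <= b, x >= 0' is:
  Dual:  min b^T y  s.t.  A^T y >= c,  y >= 0.

So the dual LP is:
  minimize  6y1 + 11y2 + 18y3
  subject to:
    y1 + 2y3 >= 3
    y2 + 2y3 >= 6
    y1, y2, y3 >= 0

Solving the primal: x* = (0, 9).
  primal value c^T x* = 54.
Solving the dual: y* = (0, 0, 3).
  dual value b^T y* = 54.
Strong duality: c^T x* = b^T y*. Confirmed.

54


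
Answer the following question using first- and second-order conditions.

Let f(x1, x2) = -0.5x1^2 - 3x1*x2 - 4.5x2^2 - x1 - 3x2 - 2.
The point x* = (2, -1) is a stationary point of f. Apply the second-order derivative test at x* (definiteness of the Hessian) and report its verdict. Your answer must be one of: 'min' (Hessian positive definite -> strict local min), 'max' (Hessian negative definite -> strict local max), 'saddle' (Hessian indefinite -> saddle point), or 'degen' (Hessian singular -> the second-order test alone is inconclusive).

Compute the Hessian H = grad^2 f:
  H = [[-1, -3], [-3, -9]]
Verify stationarity: grad f(x*) = H x* + g = (0, 0).
Eigenvalues of H: -10, 0.
H has a zero eigenvalue (singular; negative semidefinite but not definite), so H is neither positive definite, negative definite, nor indefinite. The second-order test alone is inconclusive -> degen.
(Indeed, f is constant along the null direction of H through x*, so x* is not a strict local extremum.)

degen


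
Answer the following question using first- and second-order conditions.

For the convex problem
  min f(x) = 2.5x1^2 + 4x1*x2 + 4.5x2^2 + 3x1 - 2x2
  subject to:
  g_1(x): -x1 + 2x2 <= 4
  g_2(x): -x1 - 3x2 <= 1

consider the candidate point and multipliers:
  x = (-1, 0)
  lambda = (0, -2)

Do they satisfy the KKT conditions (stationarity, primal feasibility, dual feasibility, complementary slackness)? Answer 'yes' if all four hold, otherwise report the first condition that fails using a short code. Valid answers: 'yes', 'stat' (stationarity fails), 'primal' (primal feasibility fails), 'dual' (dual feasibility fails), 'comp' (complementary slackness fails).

Gradient of f: grad f(x) = Q x + c = (-2, -6)
Constraint values g_i(x) = a_i^T x - b_i:
  g_1((-1, 0)) = -3
  g_2((-1, 0)) = 0
Stationarity residual: grad f(x) + sum_i lambda_i a_i = (0, 0)
  -> stationarity OK
Primal feasibility (all g_i <= 0): OK
Dual feasibility (all lambda_i >= 0): FAILS
Complementary slackness (lambda_i * g_i(x) = 0 for all i): OK

Verdict: the first failing condition is dual_feasibility -> dual.

dual


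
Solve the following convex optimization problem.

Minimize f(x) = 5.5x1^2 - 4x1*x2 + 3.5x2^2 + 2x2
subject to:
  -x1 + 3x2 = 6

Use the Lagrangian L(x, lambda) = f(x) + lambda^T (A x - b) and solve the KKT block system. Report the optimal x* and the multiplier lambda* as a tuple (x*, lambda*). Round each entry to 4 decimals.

Form the Lagrangian:
  L(x, lambda) = (1/2) x^T Q x + c^T x + lambda^T (A x - b)
Stationarity (grad_x L = 0): Q x + c + A^T lambda = 0.
Primal feasibility: A x = b.

This gives the KKT block system:
  [ Q   A^T ] [ x     ]   [-c ]
  [ A    0  ] [ lambda ] = [ b ]

Solving the linear system:
  x*      = (0.2927, 2.0976)
  lambda* = (-5.1707)
  f(x*)   = 17.6098

x* = (0.2927, 2.0976), lambda* = (-5.1707)


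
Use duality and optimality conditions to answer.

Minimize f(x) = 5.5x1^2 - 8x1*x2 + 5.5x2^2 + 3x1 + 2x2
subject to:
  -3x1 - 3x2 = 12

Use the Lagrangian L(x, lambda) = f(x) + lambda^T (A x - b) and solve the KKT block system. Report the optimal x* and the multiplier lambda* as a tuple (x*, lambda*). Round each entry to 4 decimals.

Form the Lagrangian:
  L(x, lambda) = (1/2) x^T Q x + c^T x + lambda^T (A x - b)
Stationarity (grad_x L = 0): Q x + c + A^T lambda = 0.
Primal feasibility: A x = b.

This gives the KKT block system:
  [ Q   A^T ] [ x     ]   [-c ]
  [ A    0  ] [ lambda ] = [ b ]

Solving the linear system:
  x*      = (-2.0263, -1.9737)
  lambda* = (-1.1667)
  f(x*)   = 1.9868

x* = (-2.0263, -1.9737), lambda* = (-1.1667)


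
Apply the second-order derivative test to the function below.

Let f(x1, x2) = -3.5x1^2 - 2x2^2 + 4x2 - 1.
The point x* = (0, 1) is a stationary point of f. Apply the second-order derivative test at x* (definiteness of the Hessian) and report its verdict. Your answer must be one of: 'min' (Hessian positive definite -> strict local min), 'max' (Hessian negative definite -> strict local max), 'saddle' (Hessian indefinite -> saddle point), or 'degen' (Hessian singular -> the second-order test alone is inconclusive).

Compute the Hessian H = grad^2 f:
  H = [[-7, 0], [0, -4]]
Verify stationarity: grad f(x*) = H x* + g = (0, 0).
Eigenvalues of H: -7, -4.
Both eigenvalues < 0, so H is negative definite -> x* is a strict local max.

max


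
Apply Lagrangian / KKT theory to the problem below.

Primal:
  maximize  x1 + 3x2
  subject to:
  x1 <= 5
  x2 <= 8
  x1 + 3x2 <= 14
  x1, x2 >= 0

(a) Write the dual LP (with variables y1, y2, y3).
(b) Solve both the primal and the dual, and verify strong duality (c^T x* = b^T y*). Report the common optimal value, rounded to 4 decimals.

The standard primal-dual pair for 'max c^T x s.t. A x <= b, x >= 0' is:
  Dual:  min b^T y  s.t.  A^T y >= c,  y >= 0.

So the dual LP is:
  minimize  5y1 + 8y2 + 14y3
  subject to:
    y1 + y3 >= 1
    y2 + 3y3 >= 3
    y1, y2, y3 >= 0

Solving the primal: x* = (0, 4.6667).
  primal value c^T x* = 14.
Solving the dual: y* = (0, 0, 1).
  dual value b^T y* = 14.
Strong duality: c^T x* = b^T y*. Confirmed.

14


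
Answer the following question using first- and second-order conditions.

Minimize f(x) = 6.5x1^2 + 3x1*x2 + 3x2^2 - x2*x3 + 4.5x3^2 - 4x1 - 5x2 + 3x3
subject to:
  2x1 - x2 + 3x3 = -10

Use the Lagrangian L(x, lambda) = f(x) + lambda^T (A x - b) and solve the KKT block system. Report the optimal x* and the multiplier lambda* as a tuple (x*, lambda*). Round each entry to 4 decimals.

Form the Lagrangian:
  L(x, lambda) = (1/2) x^T Q x + c^T x + lambda^T (A x - b)
Stationarity (grad_x L = 0): Q x + c + A^T lambda = 0.
Primal feasibility: A x = b.

This gives the KKT block system:
  [ Q   A^T ] [ x     ]   [-c ]
  [ A    0  ] [ lambda ] = [ b ]

Solving the linear system:
  x*      = (-1.0148, 1.9513, -2.0064)
  lambda* = (5.6695)
  f(x*)   = 22.4894

x* = (-1.0148, 1.9513, -2.0064), lambda* = (5.6695)


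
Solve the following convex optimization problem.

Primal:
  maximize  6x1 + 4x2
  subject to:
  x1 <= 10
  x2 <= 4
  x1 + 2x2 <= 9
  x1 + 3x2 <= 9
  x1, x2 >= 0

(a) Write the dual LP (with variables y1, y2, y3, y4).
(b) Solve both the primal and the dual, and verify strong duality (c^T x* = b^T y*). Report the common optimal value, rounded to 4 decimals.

The standard primal-dual pair for 'max c^T x s.t. A x <= b, x >= 0' is:
  Dual:  min b^T y  s.t.  A^T y >= c,  y >= 0.

So the dual LP is:
  minimize  10y1 + 4y2 + 9y3 + 9y4
  subject to:
    y1 + y3 + y4 >= 6
    y2 + 2y3 + 3y4 >= 4
    y1, y2, y3, y4 >= 0

Solving the primal: x* = (9, 0).
  primal value c^T x* = 54.
Solving the dual: y* = (0, 0, 0, 6).
  dual value b^T y* = 54.
Strong duality: c^T x* = b^T y*. Confirmed.

54


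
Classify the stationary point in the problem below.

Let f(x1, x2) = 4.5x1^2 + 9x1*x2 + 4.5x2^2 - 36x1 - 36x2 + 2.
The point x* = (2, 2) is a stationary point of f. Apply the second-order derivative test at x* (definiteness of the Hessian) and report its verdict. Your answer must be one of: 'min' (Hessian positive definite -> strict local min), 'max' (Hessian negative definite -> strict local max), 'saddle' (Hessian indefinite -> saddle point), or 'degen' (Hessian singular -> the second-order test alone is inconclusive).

Compute the Hessian H = grad^2 f:
  H = [[9, 9], [9, 9]]
Verify stationarity: grad f(x*) = H x* + g = (0, 0).
Eigenvalues of H: 0, 18.
H has a zero eigenvalue (singular; positive semidefinite but not definite), so H is neither positive definite, negative definite, nor indefinite. The second-order test alone is inconclusive -> degen.
(Indeed, f is constant along the null direction of H through x*, so x* is not a strict local extremum.)

degen


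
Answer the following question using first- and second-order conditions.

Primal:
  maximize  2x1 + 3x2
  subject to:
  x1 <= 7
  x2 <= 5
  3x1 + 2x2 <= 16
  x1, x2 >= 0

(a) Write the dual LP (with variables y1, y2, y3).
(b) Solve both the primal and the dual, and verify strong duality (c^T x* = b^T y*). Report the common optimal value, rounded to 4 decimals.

The standard primal-dual pair for 'max c^T x s.t. A x <= b, x >= 0' is:
  Dual:  min b^T y  s.t.  A^T y >= c,  y >= 0.

So the dual LP is:
  minimize  7y1 + 5y2 + 16y3
  subject to:
    y1 + 3y3 >= 2
    y2 + 2y3 >= 3
    y1, y2, y3 >= 0

Solving the primal: x* = (2, 5).
  primal value c^T x* = 19.
Solving the dual: y* = (0, 1.6667, 0.6667).
  dual value b^T y* = 19.
Strong duality: c^T x* = b^T y*. Confirmed.

19


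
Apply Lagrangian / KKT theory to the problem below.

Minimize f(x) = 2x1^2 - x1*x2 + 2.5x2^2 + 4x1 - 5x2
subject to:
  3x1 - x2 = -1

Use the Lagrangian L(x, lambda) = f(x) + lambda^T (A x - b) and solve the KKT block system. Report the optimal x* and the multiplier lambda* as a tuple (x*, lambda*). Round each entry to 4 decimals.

Form the Lagrangian:
  L(x, lambda) = (1/2) x^T Q x + c^T x + lambda^T (A x - b)
Stationarity (grad_x L = 0): Q x + c + A^T lambda = 0.
Primal feasibility: A x = b.

This gives the KKT block system:
  [ Q   A^T ] [ x     ]   [-c ]
  [ A    0  ] [ lambda ] = [ b ]

Solving the linear system:
  x*      = (-0.0698, 0.7907)
  lambda* = (-0.9767)
  f(x*)   = -2.6047

x* = (-0.0698, 0.7907), lambda* = (-0.9767)


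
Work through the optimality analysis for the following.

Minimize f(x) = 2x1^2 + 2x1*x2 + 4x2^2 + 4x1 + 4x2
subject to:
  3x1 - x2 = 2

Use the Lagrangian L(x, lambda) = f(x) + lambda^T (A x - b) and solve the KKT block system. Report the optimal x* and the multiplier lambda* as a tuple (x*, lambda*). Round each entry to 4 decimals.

Form the Lagrangian:
  L(x, lambda) = (1/2) x^T Q x + c^T x + lambda^T (A x - b)
Stationarity (grad_x L = 0): Q x + c + A^T lambda = 0.
Primal feasibility: A x = b.

This gives the KKT block system:
  [ Q   A^T ] [ x     ]   [-c ]
  [ A    0  ] [ lambda ] = [ b ]

Solving the linear system:
  x*      = (0.4091, -0.7727)
  lambda* = (-1.3636)
  f(x*)   = 0.6364

x* = (0.4091, -0.7727), lambda* = (-1.3636)


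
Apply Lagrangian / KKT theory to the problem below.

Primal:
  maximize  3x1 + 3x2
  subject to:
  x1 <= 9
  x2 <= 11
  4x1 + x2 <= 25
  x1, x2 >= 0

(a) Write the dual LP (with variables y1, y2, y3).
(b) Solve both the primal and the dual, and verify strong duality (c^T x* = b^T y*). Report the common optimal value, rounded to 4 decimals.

The standard primal-dual pair for 'max c^T x s.t. A x <= b, x >= 0' is:
  Dual:  min b^T y  s.t.  A^T y >= c,  y >= 0.

So the dual LP is:
  minimize  9y1 + 11y2 + 25y3
  subject to:
    y1 + 4y3 >= 3
    y2 + y3 >= 3
    y1, y2, y3 >= 0

Solving the primal: x* = (3.5, 11).
  primal value c^T x* = 43.5.
Solving the dual: y* = (0, 2.25, 0.75).
  dual value b^T y* = 43.5.
Strong duality: c^T x* = b^T y*. Confirmed.

43.5


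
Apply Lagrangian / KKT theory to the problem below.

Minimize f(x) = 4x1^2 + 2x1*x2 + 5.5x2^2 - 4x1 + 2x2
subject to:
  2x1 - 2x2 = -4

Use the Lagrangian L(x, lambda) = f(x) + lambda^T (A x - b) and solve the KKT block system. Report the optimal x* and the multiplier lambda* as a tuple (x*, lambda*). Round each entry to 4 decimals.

Form the Lagrangian:
  L(x, lambda) = (1/2) x^T Q x + c^T x + lambda^T (A x - b)
Stationarity (grad_x L = 0): Q x + c + A^T lambda = 0.
Primal feasibility: A x = b.

This gives the KKT block system:
  [ Q   A^T ] [ x     ]   [-c ]
  [ A    0  ] [ lambda ] = [ b ]

Solving the linear system:
  x*      = (-1.0435, 0.9565)
  lambda* = (5.2174)
  f(x*)   = 13.4783

x* = (-1.0435, 0.9565), lambda* = (5.2174)


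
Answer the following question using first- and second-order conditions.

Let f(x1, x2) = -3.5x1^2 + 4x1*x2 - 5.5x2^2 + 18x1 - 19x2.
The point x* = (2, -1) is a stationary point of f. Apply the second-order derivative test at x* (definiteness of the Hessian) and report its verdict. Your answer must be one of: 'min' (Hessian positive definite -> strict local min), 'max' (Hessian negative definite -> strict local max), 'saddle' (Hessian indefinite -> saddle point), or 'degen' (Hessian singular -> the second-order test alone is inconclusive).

Compute the Hessian H = grad^2 f:
  H = [[-7, 4], [4, -11]]
Verify stationarity: grad f(x*) = H x* + g = (0, 0).
Eigenvalues of H: -13.4721, -4.5279.
Both eigenvalues < 0, so H is negative definite -> x* is a strict local max.

max


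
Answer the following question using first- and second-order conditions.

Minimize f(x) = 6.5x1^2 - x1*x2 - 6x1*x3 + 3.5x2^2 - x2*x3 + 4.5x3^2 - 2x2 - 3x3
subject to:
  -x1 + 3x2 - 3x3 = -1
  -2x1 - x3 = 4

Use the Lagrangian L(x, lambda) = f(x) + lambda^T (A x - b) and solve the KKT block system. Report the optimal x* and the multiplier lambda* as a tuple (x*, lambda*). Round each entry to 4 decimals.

Form the Lagrangian:
  L(x, lambda) = (1/2) x^T Q x + c^T x + lambda^T (A x - b)
Stationarity (grad_x L = 0): Q x + c + A^T lambda = 0.
Primal feasibility: A x = b.

This gives the KKT block system:
  [ Q   A^T ] [ x     ]   [-c ]
  [ A    0  ] [ lambda ] = [ b ]

Solving the linear system:
  x*      = (-1.6259, -1.6234, -0.7481)
  lambda* = (3.6633, -9.3441)
  f(x*)   = 23.2656

x* = (-1.6259, -1.6234, -0.7481), lambda* = (3.6633, -9.3441)


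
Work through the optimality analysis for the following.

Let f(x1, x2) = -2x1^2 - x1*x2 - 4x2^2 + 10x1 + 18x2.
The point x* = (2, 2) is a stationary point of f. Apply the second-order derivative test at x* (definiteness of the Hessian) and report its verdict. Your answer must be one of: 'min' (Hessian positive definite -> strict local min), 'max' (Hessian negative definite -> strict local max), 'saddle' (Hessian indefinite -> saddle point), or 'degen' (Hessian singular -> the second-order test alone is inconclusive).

Compute the Hessian H = grad^2 f:
  H = [[-4, -1], [-1, -8]]
Verify stationarity: grad f(x*) = H x* + g = (0, 0).
Eigenvalues of H: -8.2361, -3.7639.
Both eigenvalues < 0, so H is negative definite -> x* is a strict local max.

max


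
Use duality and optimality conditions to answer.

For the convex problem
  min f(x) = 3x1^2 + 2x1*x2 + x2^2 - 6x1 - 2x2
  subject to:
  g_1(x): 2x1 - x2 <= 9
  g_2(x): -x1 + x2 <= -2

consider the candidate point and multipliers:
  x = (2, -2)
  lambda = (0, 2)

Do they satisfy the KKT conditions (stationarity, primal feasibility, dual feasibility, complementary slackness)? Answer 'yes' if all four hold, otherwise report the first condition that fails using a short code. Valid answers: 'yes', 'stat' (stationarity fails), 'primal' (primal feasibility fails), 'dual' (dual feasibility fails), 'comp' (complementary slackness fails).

Gradient of f: grad f(x) = Q x + c = (2, -2)
Constraint values g_i(x) = a_i^T x - b_i:
  g_1((2, -2)) = -3
  g_2((2, -2)) = -2
Stationarity residual: grad f(x) + sum_i lambda_i a_i = (0, 0)
  -> stationarity OK
Primal feasibility (all g_i <= 0): OK
Dual feasibility (all lambda_i >= 0): OK
Complementary slackness (lambda_i * g_i(x) = 0 for all i): FAILS

Verdict: the first failing condition is complementary_slackness -> comp.

comp


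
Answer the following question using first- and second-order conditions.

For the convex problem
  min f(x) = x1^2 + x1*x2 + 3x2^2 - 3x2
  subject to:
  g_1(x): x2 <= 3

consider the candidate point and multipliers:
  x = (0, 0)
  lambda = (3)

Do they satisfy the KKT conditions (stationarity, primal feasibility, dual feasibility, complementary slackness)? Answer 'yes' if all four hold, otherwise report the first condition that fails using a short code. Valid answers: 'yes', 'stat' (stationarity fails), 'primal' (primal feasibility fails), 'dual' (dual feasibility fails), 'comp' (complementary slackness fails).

Gradient of f: grad f(x) = Q x + c = (0, -3)
Constraint values g_i(x) = a_i^T x - b_i:
  g_1((0, 0)) = -3
Stationarity residual: grad f(x) + sum_i lambda_i a_i = (0, 0)
  -> stationarity OK
Primal feasibility (all g_i <= 0): OK
Dual feasibility (all lambda_i >= 0): OK
Complementary slackness (lambda_i * g_i(x) = 0 for all i): FAILS

Verdict: the first failing condition is complementary_slackness -> comp.

comp


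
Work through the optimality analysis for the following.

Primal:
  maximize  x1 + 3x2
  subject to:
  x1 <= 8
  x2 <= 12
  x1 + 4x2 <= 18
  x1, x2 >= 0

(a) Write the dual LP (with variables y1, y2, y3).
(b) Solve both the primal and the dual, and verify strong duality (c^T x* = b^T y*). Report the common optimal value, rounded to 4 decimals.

The standard primal-dual pair for 'max c^T x s.t. A x <= b, x >= 0' is:
  Dual:  min b^T y  s.t.  A^T y >= c,  y >= 0.

So the dual LP is:
  minimize  8y1 + 12y2 + 18y3
  subject to:
    y1 + y3 >= 1
    y2 + 4y3 >= 3
    y1, y2, y3 >= 0

Solving the primal: x* = (8, 2.5).
  primal value c^T x* = 15.5.
Solving the dual: y* = (0.25, 0, 0.75).
  dual value b^T y* = 15.5.
Strong duality: c^T x* = b^T y*. Confirmed.

15.5


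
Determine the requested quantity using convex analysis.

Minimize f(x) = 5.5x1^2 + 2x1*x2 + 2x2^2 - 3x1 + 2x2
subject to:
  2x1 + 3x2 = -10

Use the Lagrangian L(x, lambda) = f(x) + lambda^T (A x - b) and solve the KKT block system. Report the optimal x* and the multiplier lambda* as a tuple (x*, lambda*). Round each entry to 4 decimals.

Form the Lagrangian:
  L(x, lambda) = (1/2) x^T Q x + c^T x + lambda^T (A x - b)
Stationarity (grad_x L = 0): Q x + c + A^T lambda = 0.
Primal feasibility: A x = b.

This gives the KKT block system:
  [ Q   A^T ] [ x     ]   [-c ]
  [ A    0  ] [ lambda ] = [ b ]

Solving the linear system:
  x*      = (0.2088, -3.4725)
  lambda* = (3.8242)
  f(x*)   = 15.3352

x* = (0.2088, -3.4725), lambda* = (3.8242)


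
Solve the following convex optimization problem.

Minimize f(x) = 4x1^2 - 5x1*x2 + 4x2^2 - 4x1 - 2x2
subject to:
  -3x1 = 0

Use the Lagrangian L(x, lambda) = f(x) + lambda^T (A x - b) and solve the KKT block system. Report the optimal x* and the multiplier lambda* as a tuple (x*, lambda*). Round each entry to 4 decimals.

Form the Lagrangian:
  L(x, lambda) = (1/2) x^T Q x + c^T x + lambda^T (A x - b)
Stationarity (grad_x L = 0): Q x + c + A^T lambda = 0.
Primal feasibility: A x = b.

This gives the KKT block system:
  [ Q   A^T ] [ x     ]   [-c ]
  [ A    0  ] [ lambda ] = [ b ]

Solving the linear system:
  x*      = (0, 0.25)
  lambda* = (-1.75)
  f(x*)   = -0.25

x* = (0, 0.25), lambda* = (-1.75)


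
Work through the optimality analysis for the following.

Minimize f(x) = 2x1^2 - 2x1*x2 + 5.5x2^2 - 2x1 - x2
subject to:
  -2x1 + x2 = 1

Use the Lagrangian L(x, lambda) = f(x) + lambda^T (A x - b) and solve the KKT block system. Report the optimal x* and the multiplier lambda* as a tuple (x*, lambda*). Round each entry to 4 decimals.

Form the Lagrangian:
  L(x, lambda) = (1/2) x^T Q x + c^T x + lambda^T (A x - b)
Stationarity (grad_x L = 0): Q x + c + A^T lambda = 0.
Primal feasibility: A x = b.

This gives the KKT block system:
  [ Q   A^T ] [ x     ]   [-c ]
  [ A    0  ] [ lambda ] = [ b ]

Solving the linear system:
  x*      = (-0.4, 0.2)
  lambda* = (-2)
  f(x*)   = 1.3

x* = (-0.4, 0.2), lambda* = (-2)


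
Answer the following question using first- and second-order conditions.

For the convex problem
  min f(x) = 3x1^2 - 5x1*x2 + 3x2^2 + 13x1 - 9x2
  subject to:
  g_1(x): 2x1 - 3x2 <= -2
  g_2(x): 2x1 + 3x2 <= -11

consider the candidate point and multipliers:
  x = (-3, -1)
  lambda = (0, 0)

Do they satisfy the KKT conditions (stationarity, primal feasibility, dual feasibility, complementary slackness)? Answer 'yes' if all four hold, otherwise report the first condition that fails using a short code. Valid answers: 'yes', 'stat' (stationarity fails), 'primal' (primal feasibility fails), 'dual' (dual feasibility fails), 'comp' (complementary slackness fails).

Gradient of f: grad f(x) = Q x + c = (0, 0)
Constraint values g_i(x) = a_i^T x - b_i:
  g_1((-3, -1)) = -1
  g_2((-3, -1)) = 2
Stationarity residual: grad f(x) + sum_i lambda_i a_i = (0, 0)
  -> stationarity OK
Primal feasibility (all g_i <= 0): FAILS
Dual feasibility (all lambda_i >= 0): OK
Complementary slackness (lambda_i * g_i(x) = 0 for all i): OK

Verdict: the first failing condition is primal_feasibility -> primal.

primal


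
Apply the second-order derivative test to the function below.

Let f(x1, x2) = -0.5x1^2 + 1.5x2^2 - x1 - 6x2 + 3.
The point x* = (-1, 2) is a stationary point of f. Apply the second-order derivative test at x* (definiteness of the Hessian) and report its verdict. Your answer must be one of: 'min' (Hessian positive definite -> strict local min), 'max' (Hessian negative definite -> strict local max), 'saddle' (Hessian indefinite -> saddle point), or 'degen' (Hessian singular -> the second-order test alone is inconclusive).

Compute the Hessian H = grad^2 f:
  H = [[-1, 0], [0, 3]]
Verify stationarity: grad f(x*) = H x* + g = (0, 0).
Eigenvalues of H: -1, 3.
Eigenvalues have mixed signs, so H is indefinite -> x* is a saddle point.

saddle


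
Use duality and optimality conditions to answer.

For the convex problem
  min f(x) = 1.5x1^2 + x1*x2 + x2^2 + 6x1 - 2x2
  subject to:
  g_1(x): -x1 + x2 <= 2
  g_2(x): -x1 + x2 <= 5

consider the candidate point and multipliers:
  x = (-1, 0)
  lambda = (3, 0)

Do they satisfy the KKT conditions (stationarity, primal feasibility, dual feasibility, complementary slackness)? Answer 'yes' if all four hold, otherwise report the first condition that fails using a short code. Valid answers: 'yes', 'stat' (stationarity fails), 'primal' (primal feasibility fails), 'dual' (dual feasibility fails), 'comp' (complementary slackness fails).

Gradient of f: grad f(x) = Q x + c = (3, -3)
Constraint values g_i(x) = a_i^T x - b_i:
  g_1((-1, 0)) = -1
  g_2((-1, 0)) = -4
Stationarity residual: grad f(x) + sum_i lambda_i a_i = (0, 0)
  -> stationarity OK
Primal feasibility (all g_i <= 0): OK
Dual feasibility (all lambda_i >= 0): OK
Complementary slackness (lambda_i * g_i(x) = 0 for all i): FAILS

Verdict: the first failing condition is complementary_slackness -> comp.

comp


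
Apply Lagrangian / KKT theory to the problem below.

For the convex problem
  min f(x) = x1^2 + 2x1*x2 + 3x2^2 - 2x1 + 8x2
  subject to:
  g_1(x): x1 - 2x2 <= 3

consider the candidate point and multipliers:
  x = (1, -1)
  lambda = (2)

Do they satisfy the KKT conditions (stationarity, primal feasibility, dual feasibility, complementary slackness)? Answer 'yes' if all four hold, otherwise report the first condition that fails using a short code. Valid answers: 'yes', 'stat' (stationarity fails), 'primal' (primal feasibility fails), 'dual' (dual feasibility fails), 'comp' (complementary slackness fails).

Gradient of f: grad f(x) = Q x + c = (-2, 4)
Constraint values g_i(x) = a_i^T x - b_i:
  g_1((1, -1)) = 0
Stationarity residual: grad f(x) + sum_i lambda_i a_i = (0, 0)
  -> stationarity OK
Primal feasibility (all g_i <= 0): OK
Dual feasibility (all lambda_i >= 0): OK
Complementary slackness (lambda_i * g_i(x) = 0 for all i): OK

Verdict: yes, KKT holds.

yes


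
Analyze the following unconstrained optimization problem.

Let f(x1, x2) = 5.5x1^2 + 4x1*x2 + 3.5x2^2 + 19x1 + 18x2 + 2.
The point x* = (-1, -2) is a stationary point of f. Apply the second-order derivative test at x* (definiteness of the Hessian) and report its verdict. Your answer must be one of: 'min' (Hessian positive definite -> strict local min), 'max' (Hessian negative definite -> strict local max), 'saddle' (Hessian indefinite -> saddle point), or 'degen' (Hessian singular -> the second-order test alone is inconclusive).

Compute the Hessian H = grad^2 f:
  H = [[11, 4], [4, 7]]
Verify stationarity: grad f(x*) = H x* + g = (0, 0).
Eigenvalues of H: 4.5279, 13.4721.
Both eigenvalues > 0, so H is positive definite -> x* is a strict local min.

min


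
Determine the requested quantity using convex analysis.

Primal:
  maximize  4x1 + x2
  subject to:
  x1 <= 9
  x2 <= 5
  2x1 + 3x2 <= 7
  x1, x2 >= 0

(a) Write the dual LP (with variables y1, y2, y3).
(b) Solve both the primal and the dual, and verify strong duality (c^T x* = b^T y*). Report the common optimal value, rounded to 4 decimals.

The standard primal-dual pair for 'max c^T x s.t. A x <= b, x >= 0' is:
  Dual:  min b^T y  s.t.  A^T y >= c,  y >= 0.

So the dual LP is:
  minimize  9y1 + 5y2 + 7y3
  subject to:
    y1 + 2y3 >= 4
    y2 + 3y3 >= 1
    y1, y2, y3 >= 0

Solving the primal: x* = (3.5, 0).
  primal value c^T x* = 14.
Solving the dual: y* = (0, 0, 2).
  dual value b^T y* = 14.
Strong duality: c^T x* = b^T y*. Confirmed.

14


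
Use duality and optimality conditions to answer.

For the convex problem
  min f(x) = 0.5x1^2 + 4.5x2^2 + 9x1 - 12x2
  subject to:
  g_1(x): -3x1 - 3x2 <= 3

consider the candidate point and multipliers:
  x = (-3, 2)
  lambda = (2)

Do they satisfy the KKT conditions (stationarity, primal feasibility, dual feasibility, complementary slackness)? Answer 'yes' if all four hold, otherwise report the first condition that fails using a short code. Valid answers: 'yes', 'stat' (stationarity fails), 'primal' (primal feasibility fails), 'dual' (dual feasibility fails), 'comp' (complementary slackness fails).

Gradient of f: grad f(x) = Q x + c = (6, 6)
Constraint values g_i(x) = a_i^T x - b_i:
  g_1((-3, 2)) = 0
Stationarity residual: grad f(x) + sum_i lambda_i a_i = (0, 0)
  -> stationarity OK
Primal feasibility (all g_i <= 0): OK
Dual feasibility (all lambda_i >= 0): OK
Complementary slackness (lambda_i * g_i(x) = 0 for all i): OK

Verdict: yes, KKT holds.

yes


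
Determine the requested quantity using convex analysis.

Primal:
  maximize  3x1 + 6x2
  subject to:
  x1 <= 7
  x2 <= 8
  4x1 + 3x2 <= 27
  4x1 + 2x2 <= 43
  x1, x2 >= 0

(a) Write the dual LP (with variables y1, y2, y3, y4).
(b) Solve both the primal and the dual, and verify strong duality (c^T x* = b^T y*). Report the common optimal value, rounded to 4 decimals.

The standard primal-dual pair for 'max c^T x s.t. A x <= b, x >= 0' is:
  Dual:  min b^T y  s.t.  A^T y >= c,  y >= 0.

So the dual LP is:
  minimize  7y1 + 8y2 + 27y3 + 43y4
  subject to:
    y1 + 4y3 + 4y4 >= 3
    y2 + 3y3 + 2y4 >= 6
    y1, y2, y3, y4 >= 0

Solving the primal: x* = (0.75, 8).
  primal value c^T x* = 50.25.
Solving the dual: y* = (0, 3.75, 0.75, 0).
  dual value b^T y* = 50.25.
Strong duality: c^T x* = b^T y*. Confirmed.

50.25


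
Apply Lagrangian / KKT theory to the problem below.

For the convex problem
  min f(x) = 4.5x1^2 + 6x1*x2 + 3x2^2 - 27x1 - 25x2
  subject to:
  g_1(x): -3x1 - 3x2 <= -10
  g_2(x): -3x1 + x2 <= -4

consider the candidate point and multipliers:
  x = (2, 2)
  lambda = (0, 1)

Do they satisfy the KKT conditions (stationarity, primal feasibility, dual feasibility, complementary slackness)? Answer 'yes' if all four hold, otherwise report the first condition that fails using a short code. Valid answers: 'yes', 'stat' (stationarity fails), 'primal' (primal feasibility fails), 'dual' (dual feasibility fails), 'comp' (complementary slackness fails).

Gradient of f: grad f(x) = Q x + c = (3, -1)
Constraint values g_i(x) = a_i^T x - b_i:
  g_1((2, 2)) = -2
  g_2((2, 2)) = 0
Stationarity residual: grad f(x) + sum_i lambda_i a_i = (0, 0)
  -> stationarity OK
Primal feasibility (all g_i <= 0): OK
Dual feasibility (all lambda_i >= 0): OK
Complementary slackness (lambda_i * g_i(x) = 0 for all i): OK

Verdict: yes, KKT holds.

yes


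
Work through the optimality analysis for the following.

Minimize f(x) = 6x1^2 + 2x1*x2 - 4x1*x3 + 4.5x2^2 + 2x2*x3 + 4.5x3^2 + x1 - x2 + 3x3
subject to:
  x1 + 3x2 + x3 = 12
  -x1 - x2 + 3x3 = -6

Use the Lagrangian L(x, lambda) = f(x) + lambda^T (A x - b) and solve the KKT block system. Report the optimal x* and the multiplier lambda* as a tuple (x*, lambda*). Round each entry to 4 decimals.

Form the Lagrangian:
  L(x, lambda) = (1/2) x^T Q x + c^T x + lambda^T (A x - b)
Stationarity (grad_x L = 0): Q x + c + A^T lambda = 0.
Primal feasibility: A x = b.

This gives the KKT block system:
  [ Q   A^T ] [ x     ]   [-c ]
  [ A    0  ] [ lambda ] = [ b ]

Solving the linear system:
  x*      = (0.1206, 4.1518, -0.5759)
  lambda* = (-11.2004, 1.8541)
  f(x*)   = 69.8852

x* = (0.1206, 4.1518, -0.5759), lambda* = (-11.2004, 1.8541)


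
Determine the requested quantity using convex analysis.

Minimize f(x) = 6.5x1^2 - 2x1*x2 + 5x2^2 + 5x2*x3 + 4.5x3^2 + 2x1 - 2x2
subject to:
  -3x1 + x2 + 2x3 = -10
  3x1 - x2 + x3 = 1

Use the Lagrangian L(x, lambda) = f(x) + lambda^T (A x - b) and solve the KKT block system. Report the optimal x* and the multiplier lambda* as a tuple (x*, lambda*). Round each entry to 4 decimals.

Form the Lagrangian:
  L(x, lambda) = (1/2) x^T Q x + c^T x + lambda^T (A x - b)
Stationarity (grad_x L = 0): Q x + c + A^T lambda = 0.
Primal feasibility: A x = b.

This gives the KKT block system:
  [ Q   A^T ] [ x     ]   [-c ]
  [ A    0  ] [ lambda ] = [ b ]

Solving the linear system:
  x*      = (1.7692, 1.3077, -3)
  lambda* = (9.3077, 1.8462)
  f(x*)   = 46.0769

x* = (1.7692, 1.3077, -3), lambda* = (9.3077, 1.8462)


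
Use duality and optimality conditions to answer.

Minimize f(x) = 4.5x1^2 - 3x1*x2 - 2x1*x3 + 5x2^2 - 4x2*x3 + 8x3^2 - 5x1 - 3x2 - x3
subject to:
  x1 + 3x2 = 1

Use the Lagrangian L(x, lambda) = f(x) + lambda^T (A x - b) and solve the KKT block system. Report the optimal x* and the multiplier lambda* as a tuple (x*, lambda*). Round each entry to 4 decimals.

Form the Lagrangian:
  L(x, lambda) = (1/2) x^T Q x + c^T x + lambda^T (A x - b)
Stationarity (grad_x L = 0): Q x + c + A^T lambda = 0.
Primal feasibility: A x = b.

This gives the KKT block system:
  [ Q   A^T ] [ x     ]   [-c ]
  [ A    0  ] [ lambda ] = [ b ]

Solving the linear system:
  x*      = (0.5138, 0.1621, 0.1672)
  lambda* = (1.1966)
  f(x*)   = -2.2095

x* = (0.5138, 0.1621, 0.1672), lambda* = (1.1966)
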